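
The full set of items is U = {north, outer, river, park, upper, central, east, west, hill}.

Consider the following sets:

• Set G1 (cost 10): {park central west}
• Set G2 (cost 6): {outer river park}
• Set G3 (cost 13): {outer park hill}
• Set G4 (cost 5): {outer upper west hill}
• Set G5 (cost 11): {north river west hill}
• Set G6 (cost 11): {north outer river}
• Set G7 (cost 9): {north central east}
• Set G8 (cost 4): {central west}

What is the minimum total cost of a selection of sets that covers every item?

G2, G4, G7 together cover every item (G2 ∪ G4 ∪ G7 = {north, outer, river, park, upper, central, east, west, hill}); total cost 6 + 5 + 9 = 20.
No covering selection has total cost below 20.

20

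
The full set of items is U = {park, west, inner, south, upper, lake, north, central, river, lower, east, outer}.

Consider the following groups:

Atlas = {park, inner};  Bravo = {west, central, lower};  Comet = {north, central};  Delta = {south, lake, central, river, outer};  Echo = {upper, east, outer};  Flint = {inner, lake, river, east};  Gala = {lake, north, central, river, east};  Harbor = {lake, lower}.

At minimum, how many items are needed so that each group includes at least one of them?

4

The 4 items {inner, north, lower, outer} hit every group.
The groups Atlas, Comet, Echo, Harbor are pairwise disjoint, so any hitting set needs a separate item for each — at least 4. Hence 4 is optimal.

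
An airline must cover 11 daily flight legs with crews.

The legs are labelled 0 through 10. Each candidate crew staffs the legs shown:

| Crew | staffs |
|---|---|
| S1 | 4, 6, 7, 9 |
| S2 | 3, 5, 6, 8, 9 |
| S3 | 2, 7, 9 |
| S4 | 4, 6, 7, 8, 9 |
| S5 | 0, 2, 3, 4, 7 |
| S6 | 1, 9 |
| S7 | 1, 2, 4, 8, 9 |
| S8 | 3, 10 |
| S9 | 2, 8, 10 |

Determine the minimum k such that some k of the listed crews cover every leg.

4

Take {S2, S5, S6, S8}. Their union is {0, 1, 2, 3, 4, 5, 6, 7, 8, 9, 10}, which is all 11 legs.
No 3 of the 9 crews cover everything (all 84 combinations miss at least one leg), so 4 is optimal.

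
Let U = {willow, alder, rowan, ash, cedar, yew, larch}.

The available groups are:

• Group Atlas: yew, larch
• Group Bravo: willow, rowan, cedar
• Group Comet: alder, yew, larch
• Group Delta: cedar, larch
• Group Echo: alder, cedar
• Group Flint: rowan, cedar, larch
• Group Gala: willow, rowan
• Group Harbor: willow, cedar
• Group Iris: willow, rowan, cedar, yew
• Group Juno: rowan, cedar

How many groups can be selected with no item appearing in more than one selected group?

Atlas, Echo, Gala are pairwise disjoint (Atlas={yew,larch}; Echo={alder,cedar}; Gala={willow,rowan}).
Every remaining group overlaps one of these, and no 4 of the listed groups are pairwise disjoint, so 3 is the maximum.

3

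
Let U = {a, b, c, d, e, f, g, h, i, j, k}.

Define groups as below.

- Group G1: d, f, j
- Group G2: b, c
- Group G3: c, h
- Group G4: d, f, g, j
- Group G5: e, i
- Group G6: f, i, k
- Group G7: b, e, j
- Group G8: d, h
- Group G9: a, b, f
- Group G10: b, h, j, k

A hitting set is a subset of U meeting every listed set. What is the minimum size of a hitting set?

T = {b, c, d, i} meets every group (each contains at least one member of T), and |T| = 4.
No choice of 3 points meets every group, so 4 is the minimum.

4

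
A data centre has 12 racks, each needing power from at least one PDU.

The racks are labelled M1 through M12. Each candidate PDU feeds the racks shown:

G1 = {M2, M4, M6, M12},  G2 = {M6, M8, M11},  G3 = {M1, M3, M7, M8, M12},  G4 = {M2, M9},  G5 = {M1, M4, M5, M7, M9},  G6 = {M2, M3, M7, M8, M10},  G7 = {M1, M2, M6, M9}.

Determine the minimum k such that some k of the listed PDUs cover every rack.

G1 and G2 and G5 and G6 together: G1 ∪ G2 ∪ G5 ∪ G6 = {M1, M2, M3, M4, M5, M6, M7, M8, M9, M10, M11, M12} — every rack is covered.
No 3 of the 7 PDUs cover everything (all 35 combinations miss at least one rack), so 4 is optimal.

4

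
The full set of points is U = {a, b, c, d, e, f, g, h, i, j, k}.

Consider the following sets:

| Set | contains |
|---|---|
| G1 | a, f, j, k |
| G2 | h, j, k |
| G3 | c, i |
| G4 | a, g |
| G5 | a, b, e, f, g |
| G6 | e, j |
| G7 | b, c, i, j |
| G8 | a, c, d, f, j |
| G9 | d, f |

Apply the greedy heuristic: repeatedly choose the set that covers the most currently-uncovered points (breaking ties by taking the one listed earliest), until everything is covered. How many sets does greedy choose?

4

Greedy: pick G5 (covers 5 new) → pick G2 (covers 3 new) → pick G3 (covers 2 new) → pick G8 (covers 1 new). Total picks: 4.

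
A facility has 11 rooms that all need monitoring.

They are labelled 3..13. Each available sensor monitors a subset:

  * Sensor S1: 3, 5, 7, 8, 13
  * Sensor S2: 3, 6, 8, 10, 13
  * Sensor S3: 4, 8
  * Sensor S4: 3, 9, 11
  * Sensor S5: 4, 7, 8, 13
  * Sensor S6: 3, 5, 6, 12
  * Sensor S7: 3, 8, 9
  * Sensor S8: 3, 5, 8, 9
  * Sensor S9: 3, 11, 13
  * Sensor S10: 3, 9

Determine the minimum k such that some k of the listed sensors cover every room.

S2 and S4 and S5 and S6 together: S2 ∪ S4 ∪ S5 ∪ S6 = {3, 4, 5, 6, 7, 8, 9, 10, 11, 12, 13} — every room is covered.
Only S2 contains 10, so S2 is forced; the remaining 6 rooms need at least 3 more sensors (each remaining sensor adds at most 2) — so at least 4 sensors are needed, and 4 is optimal.

4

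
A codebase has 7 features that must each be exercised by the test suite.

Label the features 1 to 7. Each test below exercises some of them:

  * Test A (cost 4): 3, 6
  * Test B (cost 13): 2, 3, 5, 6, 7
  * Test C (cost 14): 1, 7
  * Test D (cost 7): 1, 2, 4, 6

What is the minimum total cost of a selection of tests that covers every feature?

20

B, D together cover every feature (B ∪ D = {1, 2, 3, 4, 5, 6, 7}); total cost 13 + 7 = 20.
The greedy pick D, A, B costs 24; no covering selection beats 20.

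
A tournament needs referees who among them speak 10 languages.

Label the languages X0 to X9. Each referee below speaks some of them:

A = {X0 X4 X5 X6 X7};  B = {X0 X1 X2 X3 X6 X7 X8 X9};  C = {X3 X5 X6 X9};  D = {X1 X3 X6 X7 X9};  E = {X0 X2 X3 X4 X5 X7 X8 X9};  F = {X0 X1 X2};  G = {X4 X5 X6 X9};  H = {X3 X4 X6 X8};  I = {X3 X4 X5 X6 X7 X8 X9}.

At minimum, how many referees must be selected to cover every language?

D and E together: D ∪ E = {X0, X1, X2, X3, X4, X5, X6, X7, X8, X9} — every language is covered.
No single referee has all 10 languages (the largest, B, has 8), so 2 is optimal.

2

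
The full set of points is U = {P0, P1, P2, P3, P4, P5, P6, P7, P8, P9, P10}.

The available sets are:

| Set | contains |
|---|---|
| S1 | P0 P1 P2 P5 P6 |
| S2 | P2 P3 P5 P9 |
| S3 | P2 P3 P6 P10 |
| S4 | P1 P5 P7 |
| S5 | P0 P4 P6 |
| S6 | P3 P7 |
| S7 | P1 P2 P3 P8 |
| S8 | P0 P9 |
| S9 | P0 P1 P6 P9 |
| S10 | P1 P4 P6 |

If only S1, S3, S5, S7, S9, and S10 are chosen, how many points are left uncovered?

Union of S1, S3, S5, S7, S9, S10 = {P0, P1, P2, P3, P4, P5, P6, P8, P9, P10}.
Not covered: P7 — 1 point.

1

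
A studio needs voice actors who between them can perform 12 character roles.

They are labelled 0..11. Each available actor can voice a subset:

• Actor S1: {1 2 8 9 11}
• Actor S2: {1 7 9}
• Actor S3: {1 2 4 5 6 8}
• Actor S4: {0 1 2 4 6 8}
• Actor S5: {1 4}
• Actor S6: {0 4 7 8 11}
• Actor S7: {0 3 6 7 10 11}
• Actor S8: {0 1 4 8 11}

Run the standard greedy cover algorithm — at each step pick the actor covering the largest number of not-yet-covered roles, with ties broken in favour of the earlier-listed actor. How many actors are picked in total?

3

Greedy: pick S3 (covers 6 new) → pick S7 (covers 5 new) → pick S1 (covers 1 new). Total picks: 3.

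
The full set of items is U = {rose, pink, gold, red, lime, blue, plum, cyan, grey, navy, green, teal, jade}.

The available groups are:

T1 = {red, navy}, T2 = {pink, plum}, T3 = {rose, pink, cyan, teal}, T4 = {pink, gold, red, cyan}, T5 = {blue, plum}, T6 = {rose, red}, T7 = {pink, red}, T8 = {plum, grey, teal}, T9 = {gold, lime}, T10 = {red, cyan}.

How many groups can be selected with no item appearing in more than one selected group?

4

T1, T3, T5, T9 are pairwise disjoint (T1={red,navy}; T3={rose,pink,cyan,teal}; T5={blue,plum}; T9={gold,lime}).
Every remaining group overlaps one of these, and no 5 of the listed groups are pairwise disjoint, so 4 is the maximum.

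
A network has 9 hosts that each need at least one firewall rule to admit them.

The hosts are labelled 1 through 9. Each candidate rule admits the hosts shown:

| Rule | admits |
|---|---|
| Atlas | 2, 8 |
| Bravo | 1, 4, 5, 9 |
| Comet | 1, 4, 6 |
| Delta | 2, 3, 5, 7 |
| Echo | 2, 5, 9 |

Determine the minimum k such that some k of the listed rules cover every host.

Atlas and Bravo and Comet and Delta together: Atlas ∪ Bravo ∪ Comet ∪ Delta = {1, 2, 3, 4, 5, 6, 7, 8, 9} — every host is covered.
No 3 of the 5 rules cover everything (all 10 combinations miss at least one host), so 4 is optimal.

4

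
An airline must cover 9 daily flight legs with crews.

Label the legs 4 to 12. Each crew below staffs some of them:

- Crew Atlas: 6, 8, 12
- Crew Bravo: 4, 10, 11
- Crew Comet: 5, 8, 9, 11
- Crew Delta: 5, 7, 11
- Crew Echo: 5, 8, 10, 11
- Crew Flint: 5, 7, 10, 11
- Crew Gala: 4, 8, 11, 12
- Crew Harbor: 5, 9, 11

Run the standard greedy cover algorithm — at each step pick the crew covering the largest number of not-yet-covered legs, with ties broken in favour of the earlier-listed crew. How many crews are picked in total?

Greedy: pick Comet (covers 4 new) → pick Atlas (covers 2 new) → pick Bravo (covers 2 new) → pick Delta (covers 1 new). Total picks: 4.

4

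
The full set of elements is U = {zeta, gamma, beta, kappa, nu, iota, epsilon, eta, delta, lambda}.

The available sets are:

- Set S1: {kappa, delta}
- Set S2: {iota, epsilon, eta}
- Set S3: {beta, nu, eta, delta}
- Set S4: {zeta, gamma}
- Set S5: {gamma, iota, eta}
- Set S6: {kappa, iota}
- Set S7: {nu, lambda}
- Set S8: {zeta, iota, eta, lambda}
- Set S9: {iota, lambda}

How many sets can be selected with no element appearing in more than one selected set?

4

S1, S2, S4, S7 are pairwise disjoint (S1={kappa,delta}; S2={iota,epsilon,eta}; S4={zeta,gamma}; S7={nu,lambda}).
Every remaining set overlaps one of these, and no 5 of the listed sets are pairwise disjoint, so 4 is the maximum.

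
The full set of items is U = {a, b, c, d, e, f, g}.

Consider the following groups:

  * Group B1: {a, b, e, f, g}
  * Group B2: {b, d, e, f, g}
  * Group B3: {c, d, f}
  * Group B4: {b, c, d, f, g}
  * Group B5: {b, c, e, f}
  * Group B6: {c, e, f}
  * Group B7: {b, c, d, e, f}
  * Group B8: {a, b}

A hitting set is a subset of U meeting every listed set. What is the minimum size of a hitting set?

Take H = {b, c}. Each listed group contains at least one of these, so H is a hitting set of size 2.
The groups B3, B8 are pairwise disjoint, so any hitting set needs a separate item for each — at least 2. Hence 2 is optimal.

2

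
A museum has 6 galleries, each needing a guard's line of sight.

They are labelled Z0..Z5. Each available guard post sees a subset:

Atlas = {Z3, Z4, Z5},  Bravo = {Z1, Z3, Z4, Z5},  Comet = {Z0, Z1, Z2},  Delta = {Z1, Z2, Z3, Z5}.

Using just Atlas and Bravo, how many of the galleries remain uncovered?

Union of Atlas, Bravo = {Z1, Z3, Z4, Z5}.
Not covered: Z0, Z2 — 2 galleries.

2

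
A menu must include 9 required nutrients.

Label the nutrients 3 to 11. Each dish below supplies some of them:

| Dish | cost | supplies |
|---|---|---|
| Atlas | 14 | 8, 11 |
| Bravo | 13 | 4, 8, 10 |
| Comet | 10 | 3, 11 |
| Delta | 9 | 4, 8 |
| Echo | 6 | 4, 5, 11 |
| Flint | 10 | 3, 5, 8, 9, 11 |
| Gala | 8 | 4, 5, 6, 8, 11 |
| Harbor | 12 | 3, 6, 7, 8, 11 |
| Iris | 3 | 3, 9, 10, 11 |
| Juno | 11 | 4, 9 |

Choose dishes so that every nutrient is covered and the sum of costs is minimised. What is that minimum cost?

Echo, Harbor, Iris together cover every nutrient (Echo ∪ Harbor ∪ Iris = {3, 4, 5, 6, 7, 8, 9, 10, 11}); total cost 6 + 12 + 3 = 21.
The greedy pick Iris, Gala, Harbor costs 23; no covering selection beats 21.

21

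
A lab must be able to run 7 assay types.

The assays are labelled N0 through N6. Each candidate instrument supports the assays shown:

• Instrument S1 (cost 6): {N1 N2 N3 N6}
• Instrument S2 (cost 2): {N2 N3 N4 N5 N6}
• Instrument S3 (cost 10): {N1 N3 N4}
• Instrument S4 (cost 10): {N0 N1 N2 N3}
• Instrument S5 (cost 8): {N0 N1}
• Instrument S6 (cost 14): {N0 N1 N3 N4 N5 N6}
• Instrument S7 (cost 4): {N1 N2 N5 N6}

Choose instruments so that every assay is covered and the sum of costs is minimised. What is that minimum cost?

10

S2, S5 together cover every assay (S2 ∪ S5 = {N0, N1, N2, N3, N4, N5, N6}); total cost 2 + 8 = 10.
No covering selection has total cost below 10.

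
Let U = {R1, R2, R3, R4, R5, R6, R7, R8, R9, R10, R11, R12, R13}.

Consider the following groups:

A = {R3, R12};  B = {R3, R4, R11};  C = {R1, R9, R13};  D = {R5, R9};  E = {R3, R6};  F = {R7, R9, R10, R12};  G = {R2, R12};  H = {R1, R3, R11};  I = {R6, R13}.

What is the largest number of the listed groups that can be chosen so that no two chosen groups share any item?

4

D, G, H, I are pairwise disjoint (D={R5,R9}; G={R2,R12}; H={R1,R3,R11}; I={R6,R13}).
Every remaining group overlaps one of these, and no 5 of the listed groups are pairwise disjoint, so 4 is the maximum.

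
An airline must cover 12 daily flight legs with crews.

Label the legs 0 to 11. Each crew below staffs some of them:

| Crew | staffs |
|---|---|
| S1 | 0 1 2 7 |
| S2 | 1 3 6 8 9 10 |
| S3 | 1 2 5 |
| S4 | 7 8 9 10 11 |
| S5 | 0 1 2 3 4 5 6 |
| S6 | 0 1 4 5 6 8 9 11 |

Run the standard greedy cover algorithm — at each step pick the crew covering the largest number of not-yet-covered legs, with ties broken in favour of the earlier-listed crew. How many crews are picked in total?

Greedy: pick S6 (covers 8 new) → pick S1 (covers 2 new) → pick S2 (covers 2 new). Total picks: 3.
(The true minimum cover uses only 2 crews, so greedy is not optimal here.)

3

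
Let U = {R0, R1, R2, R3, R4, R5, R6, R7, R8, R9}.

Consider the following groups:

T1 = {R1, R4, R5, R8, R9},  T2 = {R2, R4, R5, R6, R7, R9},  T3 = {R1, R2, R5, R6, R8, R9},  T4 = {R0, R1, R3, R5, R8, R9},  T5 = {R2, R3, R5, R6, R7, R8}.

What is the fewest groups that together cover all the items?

T2 and T4 together: T2 ∪ T4 = {R0, R1, R2, R3, R4, R5, R6, R7, R8, R9} — every item is covered.
No single group has all 10 items (the largest, T2, has 6), so 2 is optimal.

2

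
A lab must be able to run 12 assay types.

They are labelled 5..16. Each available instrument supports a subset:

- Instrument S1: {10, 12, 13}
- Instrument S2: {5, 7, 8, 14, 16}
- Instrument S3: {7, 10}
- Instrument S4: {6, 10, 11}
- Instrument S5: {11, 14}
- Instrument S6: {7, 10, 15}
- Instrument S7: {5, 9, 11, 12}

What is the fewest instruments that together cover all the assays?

S1 and S2 and S4 and S6 and S7 together: S1 ∪ S2 ∪ S4 ∪ S6 ∪ S7 = {5, 6, 7, 8, 9, 10, 11, 12, 13, 14, 15, 16} — every assay is covered.
No 4 of the 7 instruments cover everything (all 35 combinations miss at least one assay), so 5 is optimal.

5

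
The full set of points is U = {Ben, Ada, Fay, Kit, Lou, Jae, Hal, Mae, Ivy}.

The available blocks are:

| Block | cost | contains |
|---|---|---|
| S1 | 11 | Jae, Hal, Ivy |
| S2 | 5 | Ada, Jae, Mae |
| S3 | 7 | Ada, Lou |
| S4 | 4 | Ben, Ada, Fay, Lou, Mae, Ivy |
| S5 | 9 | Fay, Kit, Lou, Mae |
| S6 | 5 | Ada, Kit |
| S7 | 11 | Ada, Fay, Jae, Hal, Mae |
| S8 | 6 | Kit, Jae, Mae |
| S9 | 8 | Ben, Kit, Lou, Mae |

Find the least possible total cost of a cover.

S4, S6, S7 together cover every point (S4 ∪ S6 ∪ S7 = {Ben, Ada, Fay, Kit, Lou, Jae, Hal, Mae, Ivy}); total cost 4 + 5 + 11 = 20.
The greedy pick S4, S8, S1 costs 21; no covering selection beats 20.

20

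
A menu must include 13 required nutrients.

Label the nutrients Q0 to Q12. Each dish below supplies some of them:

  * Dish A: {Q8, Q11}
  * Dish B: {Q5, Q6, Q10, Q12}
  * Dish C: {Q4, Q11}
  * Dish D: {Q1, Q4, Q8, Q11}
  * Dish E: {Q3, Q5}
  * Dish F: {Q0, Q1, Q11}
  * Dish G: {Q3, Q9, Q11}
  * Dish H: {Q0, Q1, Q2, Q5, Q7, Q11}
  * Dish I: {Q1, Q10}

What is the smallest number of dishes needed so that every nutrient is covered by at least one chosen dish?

4

Take {B, D, G, H}. Their union is {Q0, Q1, Q2, Q3, Q4, Q5, Q6, Q7, Q8, Q9, Q10, Q11, Q12}, which is all 13 nutrients.
Only H contains Q2, so H is forced; the remaining 7 nutrients need at least 3 more dishes (each remaining dish adds at most 3) — so at least 4 dishes are needed, and 4 is optimal.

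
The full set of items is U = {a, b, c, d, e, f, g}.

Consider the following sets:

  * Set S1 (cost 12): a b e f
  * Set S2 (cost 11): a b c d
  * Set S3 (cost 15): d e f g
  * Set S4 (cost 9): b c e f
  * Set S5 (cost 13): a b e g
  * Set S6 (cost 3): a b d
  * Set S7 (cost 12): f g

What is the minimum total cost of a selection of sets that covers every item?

S4, S6, S7 together cover every item (S4 ∪ S6 ∪ S7 = {a, b, c, d, e, f, g}); total cost 9 + 3 + 12 = 24.
No covering selection has total cost below 24.

24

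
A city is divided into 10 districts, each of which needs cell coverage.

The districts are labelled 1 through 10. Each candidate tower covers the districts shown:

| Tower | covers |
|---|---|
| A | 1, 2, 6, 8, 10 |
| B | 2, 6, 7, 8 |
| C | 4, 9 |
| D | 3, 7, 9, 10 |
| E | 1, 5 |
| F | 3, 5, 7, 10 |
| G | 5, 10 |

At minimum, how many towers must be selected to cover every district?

A and C and F together: A ∪ C ∪ F = {1, 2, 3, 4, 5, 6, 7, 8, 9, 10} — every district is covered.
Only C contains 4, so C is forced; the remaining 8 districts need at least 2 more towers (each remaining tower adds at most 5) — so at least 3 towers are needed, and 3 is optimal.

3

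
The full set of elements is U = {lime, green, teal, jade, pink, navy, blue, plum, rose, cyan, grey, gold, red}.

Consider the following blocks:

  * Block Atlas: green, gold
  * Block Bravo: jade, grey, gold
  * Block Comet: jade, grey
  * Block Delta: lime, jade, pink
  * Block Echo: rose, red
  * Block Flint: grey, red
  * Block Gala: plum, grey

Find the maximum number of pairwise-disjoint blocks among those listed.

4

Atlas, Delta, Echo, Gala are pairwise disjoint (Atlas={green,gold}; Delta={lime,jade,pink}; Echo={rose,red}; Gala={plum,grey}).
Every remaining block overlaps one of these, and no 5 of the listed blocks are pairwise disjoint, so 4 is the maximum.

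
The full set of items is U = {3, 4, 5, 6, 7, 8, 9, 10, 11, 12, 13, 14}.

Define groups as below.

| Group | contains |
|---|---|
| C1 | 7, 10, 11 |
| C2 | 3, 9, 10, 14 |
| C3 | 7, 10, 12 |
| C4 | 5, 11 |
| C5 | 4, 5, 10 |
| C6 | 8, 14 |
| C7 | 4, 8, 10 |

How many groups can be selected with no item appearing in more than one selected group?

C3, C4, C6 are pairwise disjoint (C3={7,10,12}; C4={5,11}; C6={8,14}).
Every remaining group overlaps one of these, and no 4 of the listed groups are pairwise disjoint, so 3 is the maximum.

3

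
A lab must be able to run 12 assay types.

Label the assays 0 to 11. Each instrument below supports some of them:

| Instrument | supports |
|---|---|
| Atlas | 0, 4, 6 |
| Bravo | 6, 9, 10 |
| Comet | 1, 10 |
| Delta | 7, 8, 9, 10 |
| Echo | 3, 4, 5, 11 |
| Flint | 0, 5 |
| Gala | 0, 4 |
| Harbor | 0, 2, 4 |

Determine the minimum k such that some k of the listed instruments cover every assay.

5

Take {Bravo, Comet, Delta, Echo, Harbor}. Their union is {0, 1, 2, 3, 4, 5, 6, 7, 8, 9, 10, 11}, which is all 12 assays.
No 4 of the 8 instruments cover everything (all 70 combinations miss at least one assay), so 5 is optimal.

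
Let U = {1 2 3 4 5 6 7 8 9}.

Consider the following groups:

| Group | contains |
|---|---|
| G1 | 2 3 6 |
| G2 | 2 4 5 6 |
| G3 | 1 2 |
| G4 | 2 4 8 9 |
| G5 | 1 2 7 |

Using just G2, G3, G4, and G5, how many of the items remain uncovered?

1

Union of G2, G3, G4, G5 = {1, 2, 4, 5, 6, 7, 8, 9}.
Not covered: 3 — 1 item.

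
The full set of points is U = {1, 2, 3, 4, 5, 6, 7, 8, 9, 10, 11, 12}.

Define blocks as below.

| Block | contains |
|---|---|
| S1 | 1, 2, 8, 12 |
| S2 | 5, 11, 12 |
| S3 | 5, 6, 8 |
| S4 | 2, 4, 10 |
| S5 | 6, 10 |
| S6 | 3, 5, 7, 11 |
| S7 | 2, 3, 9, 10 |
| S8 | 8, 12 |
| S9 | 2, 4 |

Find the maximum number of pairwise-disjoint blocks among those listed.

4

S5, S6, S8, S9 are pairwise disjoint (S5={6,10}; S6={3,5,7,11}; S8={8,12}; S9={2,4}).
Every remaining block overlaps one of these, and no 5 of the listed blocks are pairwise disjoint, so 4 is the maximum.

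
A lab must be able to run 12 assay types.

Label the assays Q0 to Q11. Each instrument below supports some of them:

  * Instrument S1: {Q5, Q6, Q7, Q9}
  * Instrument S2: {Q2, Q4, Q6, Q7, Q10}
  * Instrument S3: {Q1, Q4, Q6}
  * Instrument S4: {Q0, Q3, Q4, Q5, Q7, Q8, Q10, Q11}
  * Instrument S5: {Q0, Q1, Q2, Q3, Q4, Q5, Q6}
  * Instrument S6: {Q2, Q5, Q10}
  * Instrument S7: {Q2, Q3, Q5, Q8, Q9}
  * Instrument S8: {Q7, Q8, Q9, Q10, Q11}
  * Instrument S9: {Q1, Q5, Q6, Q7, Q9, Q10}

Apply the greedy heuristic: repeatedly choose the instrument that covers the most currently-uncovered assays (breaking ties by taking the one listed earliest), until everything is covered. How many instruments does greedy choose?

Greedy: pick S4 (covers 8 new) → pick S5 (covers 3 new) → pick S1 (covers 1 new). Total picks: 3.
(The true minimum cover uses only 2 instruments, so greedy is not optimal here.)

3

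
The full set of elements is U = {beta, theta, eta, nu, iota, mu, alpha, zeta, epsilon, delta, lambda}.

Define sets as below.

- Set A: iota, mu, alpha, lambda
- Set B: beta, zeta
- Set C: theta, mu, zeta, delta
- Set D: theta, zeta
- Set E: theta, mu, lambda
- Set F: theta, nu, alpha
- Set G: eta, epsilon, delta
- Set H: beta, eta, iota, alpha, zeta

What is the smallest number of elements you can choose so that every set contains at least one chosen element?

4

T = {beta, theta, eta, iota} meets every set (each contains at least one member of T), and |T| = 4.
No choice of 3 elements meets every set, so 4 is the minimum.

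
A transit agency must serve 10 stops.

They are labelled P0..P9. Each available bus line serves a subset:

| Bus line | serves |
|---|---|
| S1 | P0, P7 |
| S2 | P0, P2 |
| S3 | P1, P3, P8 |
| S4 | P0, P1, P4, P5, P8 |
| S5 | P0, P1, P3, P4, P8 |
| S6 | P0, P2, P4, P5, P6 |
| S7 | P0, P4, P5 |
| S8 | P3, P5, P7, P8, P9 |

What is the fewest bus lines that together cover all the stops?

3

S4 and S6 and S8 together: S4 ∪ S6 ∪ S8 = {P0, P1, P2, P3, P4, P5, P6, P7, P8, P9} — every stop is covered.
Only S6 contains P6, so S6 is forced; the remaining 5 stops need at least 2 more bus lines (each remaining bus line adds at most 4) — so at least 3 bus lines are needed, and 3 is optimal.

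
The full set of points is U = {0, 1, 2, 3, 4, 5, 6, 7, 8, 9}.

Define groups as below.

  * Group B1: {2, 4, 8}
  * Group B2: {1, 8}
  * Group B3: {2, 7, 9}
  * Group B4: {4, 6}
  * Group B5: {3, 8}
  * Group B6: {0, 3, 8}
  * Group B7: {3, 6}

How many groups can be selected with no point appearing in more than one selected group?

3

B2, B3, B4 are pairwise disjoint (B2={1,8}; B3={2,7,9}; B4={4,6}).
Every remaining group overlaps one of these, and no 4 of the listed groups are pairwise disjoint, so 3 is the maximum.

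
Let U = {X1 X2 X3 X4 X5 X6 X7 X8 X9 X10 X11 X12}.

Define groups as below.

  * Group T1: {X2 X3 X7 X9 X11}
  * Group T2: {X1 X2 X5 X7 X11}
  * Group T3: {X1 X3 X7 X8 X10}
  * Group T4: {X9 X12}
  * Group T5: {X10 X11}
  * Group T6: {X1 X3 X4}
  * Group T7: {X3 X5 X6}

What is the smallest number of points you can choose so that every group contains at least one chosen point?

3

Take H = {X3, X9, X11}. Each listed group contains at least one of these, so H is a hitting set of size 3.
The groups T4, T5, T6 are pairwise disjoint, so any hitting set needs a separate point for each — at least 3. Hence 3 is optimal.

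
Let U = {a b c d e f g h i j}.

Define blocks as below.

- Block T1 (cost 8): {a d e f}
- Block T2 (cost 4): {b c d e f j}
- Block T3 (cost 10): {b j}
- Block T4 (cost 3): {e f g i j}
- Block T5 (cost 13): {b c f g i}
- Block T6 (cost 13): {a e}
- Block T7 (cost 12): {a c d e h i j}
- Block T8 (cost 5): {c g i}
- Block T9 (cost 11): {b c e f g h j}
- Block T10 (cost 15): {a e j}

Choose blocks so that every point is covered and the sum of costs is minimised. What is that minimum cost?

19

T2, T4, T7 together cover every point (T2 ∪ T4 ∪ T7 = {a, b, c, d, e, f, g, h, i, j}); total cost 4 + 3 + 12 = 19.
No covering selection has total cost below 19.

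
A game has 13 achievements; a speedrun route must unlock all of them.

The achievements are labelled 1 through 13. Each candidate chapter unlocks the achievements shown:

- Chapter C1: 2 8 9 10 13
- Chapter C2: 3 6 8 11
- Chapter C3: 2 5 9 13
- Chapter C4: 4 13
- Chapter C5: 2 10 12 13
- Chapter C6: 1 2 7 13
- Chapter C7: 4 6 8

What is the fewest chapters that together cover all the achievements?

Take {C2, C3, C5, C6, C7}. Their union is {1, 2, 3, 4, 5, 6, 7, 8, 9, 10, 11, 12, 13}, which is all 13 achievements.
No 4 of the 7 chapters cover everything (all 35 combinations miss at least one achievement), so 5 is optimal.

5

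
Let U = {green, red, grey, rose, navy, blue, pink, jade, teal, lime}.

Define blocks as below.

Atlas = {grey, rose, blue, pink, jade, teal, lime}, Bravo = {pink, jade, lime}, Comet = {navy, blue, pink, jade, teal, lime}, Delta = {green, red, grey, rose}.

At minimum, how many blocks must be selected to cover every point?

2

Comet and Delta cover everything between them: the union {green, red, grey, rose, navy, blue, pink, jade, teal, lime} is all of U.
No single block has all 10 points (the largest, Atlas, has 7), so 2 is optimal.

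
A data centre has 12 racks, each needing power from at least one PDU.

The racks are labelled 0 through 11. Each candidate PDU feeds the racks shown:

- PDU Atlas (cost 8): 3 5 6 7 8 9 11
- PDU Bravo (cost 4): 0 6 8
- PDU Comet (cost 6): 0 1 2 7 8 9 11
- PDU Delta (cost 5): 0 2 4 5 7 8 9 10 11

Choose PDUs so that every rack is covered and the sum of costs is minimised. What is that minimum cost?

Atlas, Comet, Delta together cover every rack (Atlas ∪ Comet ∪ Delta = {0, 1, 2, 3, 4, 5, 6, 7, 8, 9, 10, 11}); total cost 8 + 6 + 5 = 19.
No covering selection has total cost below 19.

19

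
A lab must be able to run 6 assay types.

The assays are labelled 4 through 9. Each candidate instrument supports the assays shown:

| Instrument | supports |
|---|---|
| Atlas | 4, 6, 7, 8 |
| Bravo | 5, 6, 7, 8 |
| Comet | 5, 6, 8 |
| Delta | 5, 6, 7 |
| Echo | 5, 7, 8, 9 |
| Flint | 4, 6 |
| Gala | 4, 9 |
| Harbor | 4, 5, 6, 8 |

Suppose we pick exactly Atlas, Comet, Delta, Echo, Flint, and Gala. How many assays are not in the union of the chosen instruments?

Union of Atlas, Comet, Delta, Echo, Flint, Gala = {4, 5, 6, 7, 8, 9} — that's every assay, so 0 are uncovered.

0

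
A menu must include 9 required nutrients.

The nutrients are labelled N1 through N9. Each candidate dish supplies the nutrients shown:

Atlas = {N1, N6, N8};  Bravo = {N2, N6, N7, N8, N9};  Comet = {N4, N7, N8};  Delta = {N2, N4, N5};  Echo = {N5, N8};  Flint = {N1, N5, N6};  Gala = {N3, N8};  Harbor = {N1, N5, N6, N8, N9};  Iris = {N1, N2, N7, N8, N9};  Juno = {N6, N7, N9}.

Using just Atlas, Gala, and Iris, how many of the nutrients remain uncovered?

2

Union of Atlas, Gala, Iris = {N1, N2, N3, N6, N7, N8, N9}.
Not covered: N4, N5 — 2 nutrients.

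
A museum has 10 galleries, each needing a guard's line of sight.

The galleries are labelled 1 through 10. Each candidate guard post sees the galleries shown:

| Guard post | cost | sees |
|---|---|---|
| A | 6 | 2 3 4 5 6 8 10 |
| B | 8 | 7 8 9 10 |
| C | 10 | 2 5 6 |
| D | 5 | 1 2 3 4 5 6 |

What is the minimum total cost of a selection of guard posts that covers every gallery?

13

B, D together cover every gallery (B ∪ D = {1, 2, 3, 4, 5, 6, 7, 8, 9, 10}); total cost 8 + 5 = 13.
No covering selection has total cost below 13.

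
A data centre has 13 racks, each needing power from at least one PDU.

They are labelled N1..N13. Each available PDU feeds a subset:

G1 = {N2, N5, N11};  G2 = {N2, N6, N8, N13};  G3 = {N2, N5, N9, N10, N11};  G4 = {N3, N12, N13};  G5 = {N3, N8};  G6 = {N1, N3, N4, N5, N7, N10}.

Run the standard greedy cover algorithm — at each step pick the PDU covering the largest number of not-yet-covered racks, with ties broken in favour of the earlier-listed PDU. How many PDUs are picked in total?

4

Greedy: pick G6 (covers 6 new) → pick G2 (covers 4 new) → pick G3 (covers 2 new) → pick G4 (covers 1 new). Total picks: 4.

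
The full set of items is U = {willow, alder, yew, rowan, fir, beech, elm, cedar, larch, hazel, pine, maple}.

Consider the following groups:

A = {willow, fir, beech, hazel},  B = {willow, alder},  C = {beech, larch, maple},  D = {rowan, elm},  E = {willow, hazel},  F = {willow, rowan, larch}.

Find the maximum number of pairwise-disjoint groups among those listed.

3

C, D, E are pairwise disjoint (C={beech,larch,maple}; D={rowan,elm}; E={willow,hazel}).
Every remaining group overlaps one of these, and no 4 of the listed groups are pairwise disjoint, so 3 is the maximum.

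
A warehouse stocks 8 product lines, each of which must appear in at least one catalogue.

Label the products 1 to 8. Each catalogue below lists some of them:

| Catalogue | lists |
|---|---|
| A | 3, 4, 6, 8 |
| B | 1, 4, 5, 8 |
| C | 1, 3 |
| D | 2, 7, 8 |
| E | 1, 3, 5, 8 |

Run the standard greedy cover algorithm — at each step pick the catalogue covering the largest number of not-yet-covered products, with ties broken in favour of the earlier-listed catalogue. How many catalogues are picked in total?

3

Greedy: pick A (covers 4 new) → pick B (covers 2 new) → pick D (covers 2 new). Total picks: 3.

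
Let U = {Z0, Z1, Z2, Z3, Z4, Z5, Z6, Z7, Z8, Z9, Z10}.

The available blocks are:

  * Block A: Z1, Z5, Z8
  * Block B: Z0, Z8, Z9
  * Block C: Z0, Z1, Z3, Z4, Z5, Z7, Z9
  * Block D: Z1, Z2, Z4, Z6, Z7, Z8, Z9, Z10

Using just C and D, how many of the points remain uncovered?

Union of C, D = {Z0, Z1, Z2, Z3, Z4, Z5, Z6, Z7, Z8, Z9, Z10} — that's every point, so 0 are uncovered.

0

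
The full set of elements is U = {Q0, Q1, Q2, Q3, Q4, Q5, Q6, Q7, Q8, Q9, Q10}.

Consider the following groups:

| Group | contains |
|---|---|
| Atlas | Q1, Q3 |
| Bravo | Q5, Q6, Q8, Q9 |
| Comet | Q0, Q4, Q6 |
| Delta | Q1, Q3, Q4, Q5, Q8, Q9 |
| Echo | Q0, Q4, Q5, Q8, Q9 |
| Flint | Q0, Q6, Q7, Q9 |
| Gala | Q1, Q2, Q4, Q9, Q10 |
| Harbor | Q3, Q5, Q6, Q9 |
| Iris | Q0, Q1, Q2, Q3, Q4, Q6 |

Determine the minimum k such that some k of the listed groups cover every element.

Delta, Flint, and Gala cover everything between them: the union {Q0, Q1, Q2, Q3, Q4, Q5, Q6, Q7, Q8, Q9, Q10} is all of U.
Only Flint contains Q7, so Flint is forced; the remaining 7 elements need at least 2 more groups (each remaining group adds at most 5) — so at least 3 groups are needed, and 3 is optimal.

3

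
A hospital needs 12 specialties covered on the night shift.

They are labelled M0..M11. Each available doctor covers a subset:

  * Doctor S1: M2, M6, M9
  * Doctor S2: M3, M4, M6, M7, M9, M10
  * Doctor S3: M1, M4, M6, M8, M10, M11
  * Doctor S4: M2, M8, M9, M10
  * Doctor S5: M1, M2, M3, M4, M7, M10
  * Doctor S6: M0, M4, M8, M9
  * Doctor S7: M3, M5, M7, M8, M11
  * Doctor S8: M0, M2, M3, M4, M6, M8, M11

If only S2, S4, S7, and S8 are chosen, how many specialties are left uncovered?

1

Union of S2, S4, S7, S8 = {M0, M2, M3, M4, M5, M6, M7, M8, M9, M10, M11}.
Not covered: M1 — 1 specialty.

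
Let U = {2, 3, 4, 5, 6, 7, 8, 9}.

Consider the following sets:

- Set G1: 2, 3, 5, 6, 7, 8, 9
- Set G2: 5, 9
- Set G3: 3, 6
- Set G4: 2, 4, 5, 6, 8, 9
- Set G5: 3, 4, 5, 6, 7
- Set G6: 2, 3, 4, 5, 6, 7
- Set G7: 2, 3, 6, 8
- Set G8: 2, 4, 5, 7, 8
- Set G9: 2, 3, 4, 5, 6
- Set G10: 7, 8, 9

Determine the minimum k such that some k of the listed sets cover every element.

2

G6 and G10 cover everything between them: the union {2, 3, 4, 5, 6, 7, 8, 9} is all of U.
No single set has all 8 elements (the largest, G1, has 7), so 2 is optimal.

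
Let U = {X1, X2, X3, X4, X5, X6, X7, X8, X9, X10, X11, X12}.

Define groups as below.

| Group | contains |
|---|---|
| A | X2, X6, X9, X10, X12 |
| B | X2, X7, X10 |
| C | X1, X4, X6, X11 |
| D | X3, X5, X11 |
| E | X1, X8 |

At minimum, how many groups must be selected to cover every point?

5

A, B, C, D, and E cover everything between them: the union {X1, X2, X3, X4, X5, X6, X7, X8, X9, X10, X11, X12} is all of U.
No 4 of the 5 groups cover everything (all 5 combinations miss at least one point), so 5 is optimal.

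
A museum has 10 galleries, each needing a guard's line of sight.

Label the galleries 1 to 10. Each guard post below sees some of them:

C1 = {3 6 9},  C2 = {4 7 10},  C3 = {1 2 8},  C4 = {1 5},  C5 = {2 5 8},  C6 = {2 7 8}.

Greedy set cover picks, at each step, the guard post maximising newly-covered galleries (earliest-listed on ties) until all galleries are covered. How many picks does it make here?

Greedy: pick C1 (covers 3 new) → pick C2 (covers 3 new) → pick C3 (covers 3 new) → pick C4 (covers 1 new). Total picks: 4.

4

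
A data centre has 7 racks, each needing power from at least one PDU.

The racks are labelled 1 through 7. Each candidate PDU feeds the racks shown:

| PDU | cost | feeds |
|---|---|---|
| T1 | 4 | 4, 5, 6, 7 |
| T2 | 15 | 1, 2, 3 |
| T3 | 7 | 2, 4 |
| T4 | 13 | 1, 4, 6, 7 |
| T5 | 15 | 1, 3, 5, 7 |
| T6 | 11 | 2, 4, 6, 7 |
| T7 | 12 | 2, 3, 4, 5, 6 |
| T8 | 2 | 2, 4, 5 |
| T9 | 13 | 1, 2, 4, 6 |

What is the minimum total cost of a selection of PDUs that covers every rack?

T1, T2 together cover every rack (T1 ∪ T2 = {1, 2, 3, 4, 5, 6, 7}); total cost 4 + 15 = 19.
The greedy pick T8, T1, T2 costs 21; no covering selection beats 19.

19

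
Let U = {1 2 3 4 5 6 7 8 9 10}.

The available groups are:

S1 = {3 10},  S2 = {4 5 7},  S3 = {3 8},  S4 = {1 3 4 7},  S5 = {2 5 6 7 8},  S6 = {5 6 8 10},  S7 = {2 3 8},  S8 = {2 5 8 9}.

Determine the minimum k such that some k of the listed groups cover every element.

S4 and S6 and S8 together: S4 ∪ S6 ∪ S8 = {1, 2, 3, 4, 5, 6, 7, 8, 9, 10} — every element is covered.
Only S4 contains 1, so S4 is forced; the remaining 6 elements need at least 2 more groups (each remaining group adds at most 4) — so at least 3 groups are needed, and 3 is optimal.

3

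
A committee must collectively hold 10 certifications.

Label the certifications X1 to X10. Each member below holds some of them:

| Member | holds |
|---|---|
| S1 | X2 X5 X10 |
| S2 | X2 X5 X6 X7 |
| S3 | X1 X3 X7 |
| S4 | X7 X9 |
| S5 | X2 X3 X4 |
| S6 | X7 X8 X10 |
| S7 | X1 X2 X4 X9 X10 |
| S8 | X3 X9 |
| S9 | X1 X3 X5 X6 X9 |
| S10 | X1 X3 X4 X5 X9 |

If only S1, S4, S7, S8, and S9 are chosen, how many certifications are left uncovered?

Union of S1, S4, S7, S8, S9 = {X1, X2, X3, X4, X5, X6, X7, X9, X10}.
Not covered: X8 — 1 certification.

1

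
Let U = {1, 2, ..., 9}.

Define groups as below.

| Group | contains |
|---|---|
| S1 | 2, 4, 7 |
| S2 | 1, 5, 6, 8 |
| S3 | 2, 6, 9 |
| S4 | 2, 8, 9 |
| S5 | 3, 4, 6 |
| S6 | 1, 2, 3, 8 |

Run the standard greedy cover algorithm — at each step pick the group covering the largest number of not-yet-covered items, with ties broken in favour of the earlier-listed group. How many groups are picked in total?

4

Greedy: pick S2 (covers 4 new) → pick S1 (covers 3 new) → pick S3 (covers 1 new) → pick S5 (covers 1 new). Total picks: 4.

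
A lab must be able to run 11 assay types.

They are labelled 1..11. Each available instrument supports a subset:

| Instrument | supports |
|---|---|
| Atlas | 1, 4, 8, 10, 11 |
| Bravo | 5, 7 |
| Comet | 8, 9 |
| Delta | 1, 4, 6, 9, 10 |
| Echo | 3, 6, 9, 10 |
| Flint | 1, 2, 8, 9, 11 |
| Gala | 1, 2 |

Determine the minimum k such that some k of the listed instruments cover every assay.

4

Take {Bravo, Delta, Echo, Flint}. Their union is {1, 2, 3, 4, 5, 6, 7, 8, 9, 10, 11}, which is all 11 assays.
No 3 of the 7 instruments cover everything (all 35 combinations miss at least one assay), so 4 is optimal.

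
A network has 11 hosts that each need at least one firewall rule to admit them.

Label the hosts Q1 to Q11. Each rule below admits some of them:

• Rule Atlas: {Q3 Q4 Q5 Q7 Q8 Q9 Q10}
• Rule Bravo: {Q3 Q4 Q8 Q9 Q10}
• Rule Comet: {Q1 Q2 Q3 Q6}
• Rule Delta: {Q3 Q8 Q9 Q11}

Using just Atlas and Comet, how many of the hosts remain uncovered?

Union of Atlas, Comet = {Q1, Q2, Q3, Q4, Q5, Q6, Q7, Q8, Q9, Q10}.
Not covered: Q11 — 1 host.

1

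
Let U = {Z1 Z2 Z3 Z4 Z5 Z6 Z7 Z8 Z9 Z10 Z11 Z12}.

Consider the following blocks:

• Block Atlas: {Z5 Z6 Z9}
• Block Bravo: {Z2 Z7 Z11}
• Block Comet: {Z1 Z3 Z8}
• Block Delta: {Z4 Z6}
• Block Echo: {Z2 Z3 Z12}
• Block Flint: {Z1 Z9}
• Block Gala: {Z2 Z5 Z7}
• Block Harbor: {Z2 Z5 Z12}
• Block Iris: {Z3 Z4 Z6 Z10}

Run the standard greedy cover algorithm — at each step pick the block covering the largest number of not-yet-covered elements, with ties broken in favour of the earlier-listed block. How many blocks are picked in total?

5

Greedy: pick Iris (covers 4 new) → pick Bravo (covers 3 new) → pick Atlas (covers 2 new) → pick Comet (covers 2 new) → pick Echo (covers 1 new). Total picks: 5.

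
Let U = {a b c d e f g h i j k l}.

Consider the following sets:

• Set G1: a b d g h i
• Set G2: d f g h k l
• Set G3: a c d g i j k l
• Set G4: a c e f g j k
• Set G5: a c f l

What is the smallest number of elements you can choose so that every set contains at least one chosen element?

Take T = {c, g}. Each listed set contains at least one of these, so T is a hitting set of size 2.
No single element lies in every set, so at least 2 are needed and 2 is optimal.

2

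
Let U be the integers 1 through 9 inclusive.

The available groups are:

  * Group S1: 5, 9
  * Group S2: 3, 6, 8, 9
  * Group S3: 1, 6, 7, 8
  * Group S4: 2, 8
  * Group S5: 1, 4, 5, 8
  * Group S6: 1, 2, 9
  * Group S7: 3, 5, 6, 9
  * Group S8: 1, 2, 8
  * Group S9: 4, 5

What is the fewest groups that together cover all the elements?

4

S2, S3, S6, and S9 cover everything between them: the union {1, 2, 3, 4, 5, 6, 7, 8, 9} is all of U.
No 3 of the 9 groups cover everything (all 84 combinations miss at least one element), so 4 is optimal.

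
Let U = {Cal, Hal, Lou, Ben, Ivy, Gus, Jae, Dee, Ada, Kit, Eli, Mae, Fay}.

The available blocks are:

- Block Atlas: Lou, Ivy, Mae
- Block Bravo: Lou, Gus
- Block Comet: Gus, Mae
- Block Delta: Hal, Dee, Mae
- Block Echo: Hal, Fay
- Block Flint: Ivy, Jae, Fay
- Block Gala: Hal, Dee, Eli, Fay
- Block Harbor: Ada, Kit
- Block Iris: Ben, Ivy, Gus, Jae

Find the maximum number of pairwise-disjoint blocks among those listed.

Bravo, Delta, Flint, Harbor are pairwise disjoint (Bravo={Lou,Gus}; Delta={Hal,Dee,Mae}; Flint={Ivy,Jae,Fay}; Harbor={Ada,Kit}).
Every remaining block overlaps one of these, and no 5 of the listed blocks are pairwise disjoint, so 4 is the maximum.

4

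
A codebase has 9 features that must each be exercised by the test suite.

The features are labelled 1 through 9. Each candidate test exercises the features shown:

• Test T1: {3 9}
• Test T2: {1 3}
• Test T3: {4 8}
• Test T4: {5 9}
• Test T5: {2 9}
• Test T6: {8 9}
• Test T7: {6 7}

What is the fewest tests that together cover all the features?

5

Take {T2, T3, T4, T5, T7}. Their union is {1, 2, 3, 4, 5, 6, 7, 8, 9}, which is all 9 features.
Each test has at most 2 features, and 4·2 = 8 < 9 — so at least 5 tests are needed, and 5 is optimal.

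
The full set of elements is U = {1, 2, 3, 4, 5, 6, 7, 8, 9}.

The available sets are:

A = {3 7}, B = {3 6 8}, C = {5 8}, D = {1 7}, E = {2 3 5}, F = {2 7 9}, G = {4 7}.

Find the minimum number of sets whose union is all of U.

5

B, D, E, F, and G cover everything between them: the union {1, 2, 3, 4, 5, 6, 7, 8, 9} is all of U.
No 4 of the 7 sets cover everything (all 35 combinations miss at least one element), so 5 is optimal.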